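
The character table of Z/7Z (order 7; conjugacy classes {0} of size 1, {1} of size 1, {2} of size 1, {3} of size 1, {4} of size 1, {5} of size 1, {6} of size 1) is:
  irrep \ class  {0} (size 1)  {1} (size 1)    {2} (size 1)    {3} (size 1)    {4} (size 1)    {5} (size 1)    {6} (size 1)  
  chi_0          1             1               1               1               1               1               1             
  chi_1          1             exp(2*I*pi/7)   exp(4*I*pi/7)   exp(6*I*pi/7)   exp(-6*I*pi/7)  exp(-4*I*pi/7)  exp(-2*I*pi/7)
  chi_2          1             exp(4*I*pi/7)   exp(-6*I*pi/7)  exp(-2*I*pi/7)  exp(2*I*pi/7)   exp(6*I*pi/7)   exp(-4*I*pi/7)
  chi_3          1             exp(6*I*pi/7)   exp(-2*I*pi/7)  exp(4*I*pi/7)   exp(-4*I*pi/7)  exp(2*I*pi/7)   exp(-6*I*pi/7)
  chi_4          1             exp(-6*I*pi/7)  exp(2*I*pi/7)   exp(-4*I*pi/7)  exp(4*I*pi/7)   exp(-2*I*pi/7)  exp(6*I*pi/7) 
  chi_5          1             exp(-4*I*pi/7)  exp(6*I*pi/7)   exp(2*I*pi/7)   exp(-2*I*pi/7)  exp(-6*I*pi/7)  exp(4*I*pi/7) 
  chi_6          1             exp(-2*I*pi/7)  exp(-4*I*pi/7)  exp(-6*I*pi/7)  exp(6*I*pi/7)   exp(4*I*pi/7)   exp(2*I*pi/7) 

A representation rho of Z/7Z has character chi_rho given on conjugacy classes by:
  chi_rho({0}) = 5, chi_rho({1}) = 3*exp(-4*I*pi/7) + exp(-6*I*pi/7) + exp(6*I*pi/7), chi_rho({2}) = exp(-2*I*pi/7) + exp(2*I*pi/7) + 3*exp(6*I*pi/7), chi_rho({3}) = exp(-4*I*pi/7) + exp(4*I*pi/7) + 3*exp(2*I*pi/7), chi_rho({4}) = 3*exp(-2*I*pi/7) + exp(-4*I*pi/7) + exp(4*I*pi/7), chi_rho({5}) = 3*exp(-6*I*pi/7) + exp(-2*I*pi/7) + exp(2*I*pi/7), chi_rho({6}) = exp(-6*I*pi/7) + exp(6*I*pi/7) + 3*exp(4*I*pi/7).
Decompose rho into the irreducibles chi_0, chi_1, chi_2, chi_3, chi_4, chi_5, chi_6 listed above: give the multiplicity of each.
Multiplicities: chi_0: 0, chi_1: 0, chi_2: 0, chi_3: 1, chi_4: 1, chi_5: 3, chi_6: 0.

Details: Use <chi_rho, chi> = (1/|G|) sum_C |C| * chi_rho(C) * conj(chi(C)) with |G| = 7 for each irreducible chi in the table:
  <chi_rho, chi_0> = (1/7)[1*(5)*conj(1) + 1*(3*exp(-4*I*pi/7) + exp(-6*I*pi/7) + exp(6*I*pi/7))*conj(1) + 1*(exp(-2*I*pi/7) + exp(2*I*pi/7) + 3*exp(6*I*pi/7))*conj(1) + 1*(exp(-4*I*pi/7) + exp(4*I*pi/7) + 3*exp(2*I*pi/7))*conj(1) + 1*(3*exp(-2*I*pi/7) + exp(-4*I*pi/7) + exp(4*I*pi/7))*conj(1) + 1*(3*exp(-6*I*pi/7) + exp(-2*I*pi/7) + exp(2*I*pi/7))*conj(1) + 1*(exp(-6*I*pi/7) + exp(6*I*pi/7) + 3*exp(4*I*pi/7))*conj(1)]
      = (1/7)[(5) + (3*exp(-4*I*pi/7) + exp(-6*I*pi/7) + exp(6*I*pi/7)) + (exp(-2*I*pi/7) + exp(2*I*pi/7) + 3*exp(6*I*pi/7)) + (exp(-4*I*pi/7) + exp(4*I*pi/7) + 3*exp(2*I*pi/7)) + (3*exp(-2*I*pi/7) + exp(-4*I*pi/7) + exp(4*I*pi/7)) + (3*exp(-6*I*pi/7) + exp(-2*I*pi/7) + exp(2*I*pi/7)) + (exp(-6*I*pi/7) + exp(6*I*pi/7) + 3*exp(4*I*pi/7))] = 0/7 = 0
  <chi_rho, chi_1> = (1/7)[1*(5)*conj(1) + 1*(3*exp(-4*I*pi/7) + exp(-6*I*pi/7) + exp(6*I*pi/7))*conj(exp(2*I*pi/7)) + 1*(exp(-2*I*pi/7) + exp(2*I*pi/7) + 3*exp(6*I*pi/7))*conj(exp(4*I*pi/7)) + 1*(exp(-4*I*pi/7) + exp(4*I*pi/7) + 3*exp(2*I*pi/7))*conj(exp(6*I*pi/7)) + 1*(3*exp(-2*I*pi/7) + exp(-4*I*pi/7) + exp(4*I*pi/7))*conj(exp(-6*I*pi/7)) + 1*(3*exp(-6*I*pi/7) + exp(-2*I*pi/7) + exp(2*I*pi/7))*conj(exp(-4*I*pi/7)) + 1*(exp(-6*I*pi/7) + exp(6*I*pi/7) + 3*exp(4*I*pi/7))*conj(exp(-2*I*pi/7))]
      = (1/7)[(5) + (3*exp(-6*I*pi/7) + exp(6*I*pi/7) + exp(4*I*pi/7)) + (exp(-2*I*pi/7) + exp(-6*I*pi/7) + 3*exp(2*I*pi/7)) + (3*exp(-4*I*pi/7) + exp(-2*I*pi/7) + exp(4*I*pi/7)) + (exp(-4*I*pi/7) + exp(2*I*pi/7) + 3*exp(4*I*pi/7)) + (3*exp(-2*I*pi/7) + exp(6*I*pi/7) + exp(2*I*pi/7)) + (exp(-4*I*pi/7) + exp(-6*I*pi/7) + 3*exp(6*I*pi/7))] = 0/7 = 0
  <chi_rho, chi_2> = (1/7)[1*(5)*conj(1) + 1*(3*exp(-4*I*pi/7) + exp(-6*I*pi/7) + exp(6*I*pi/7))*conj(exp(4*I*pi/7)) + 1*(exp(-2*I*pi/7) + exp(2*I*pi/7) + 3*exp(6*I*pi/7))*conj(exp(-6*I*pi/7)) + 1*(exp(-4*I*pi/7) + exp(4*I*pi/7) + 3*exp(2*I*pi/7))*conj(exp(-2*I*pi/7)) + 1*(3*exp(-2*I*pi/7) + exp(-4*I*pi/7) + exp(4*I*pi/7))*conj(exp(2*I*pi/7)) + 1*(3*exp(-6*I*pi/7) + exp(-2*I*pi/7) + exp(2*I*pi/7))*conj(exp(6*I*pi/7)) + 1*(exp(-6*I*pi/7) + exp(6*I*pi/7) + 3*exp(4*I*pi/7))*conj(exp(-4*I*pi/7))]
      = (1/7)[(5) + (exp(2*I*pi/7) + exp(4*I*pi/7) + 3*exp(6*I*pi/7)) + (3*exp(-2*I*pi/7) + exp(-6*I*pi/7) + exp(4*I*pi/7)) + (exp(-2*I*pi/7) + exp(6*I*pi/7) + 3*exp(4*I*pi/7)) + (3*exp(-4*I*pi/7) + exp(-6*I*pi/7) + exp(2*I*pi/7)) + (exp(-4*I*pi/7) + exp(6*I*pi/7) + 3*exp(2*I*pi/7)) + (3*exp(-6*I*pi/7) + exp(-4*I*pi/7) + exp(-2*I*pi/7))] = 0/7 = 0
  <chi_rho, chi_3> = (1/7)[1*(5)*conj(1) + 1*(3*exp(-4*I*pi/7) + exp(-6*I*pi/7) + exp(6*I*pi/7))*conj(exp(6*I*pi/7)) + 1*(exp(-2*I*pi/7) + exp(2*I*pi/7) + 3*exp(6*I*pi/7))*conj(exp(-2*I*pi/7)) + 1*(exp(-4*I*pi/7) + exp(4*I*pi/7) + 3*exp(2*I*pi/7))*conj(exp(4*I*pi/7)) + 1*(3*exp(-2*I*pi/7) + exp(-4*I*pi/7) + exp(4*I*pi/7))*conj(exp(-4*I*pi/7)) + 1*(3*exp(-6*I*pi/7) + exp(-2*I*pi/7) + exp(2*I*pi/7))*conj(exp(2*I*pi/7)) + 1*(exp(-6*I*pi/7) + exp(6*I*pi/7) + 3*exp(4*I*pi/7))*conj(exp(-6*I*pi/7))]
      = (1/7)[(5) + (1 + exp(2*I*pi/7) + 3*exp(4*I*pi/7)) + (1 + 3*exp(-6*I*pi/7) + exp(4*I*pi/7)) + (1 + 3*exp(-2*I*pi/7) + exp(6*I*pi/7)) + (1 + exp(-6*I*pi/7) + 3*exp(2*I*pi/7)) + (1 + exp(-4*I*pi/7) + 3*exp(6*I*pi/7)) + (1 + 3*exp(-4*I*pi/7) + exp(-2*I*pi/7))] = 7/7 = 1
  <chi_rho, chi_4> = (1/7)[1*(5)*conj(1) + 1*(3*exp(-4*I*pi/7) + exp(-6*I*pi/7) + exp(6*I*pi/7))*conj(exp(-6*I*pi/7)) + 1*(exp(-2*I*pi/7) + exp(2*I*pi/7) + 3*exp(6*I*pi/7))*conj(exp(2*I*pi/7)) + 1*(exp(-4*I*pi/7) + exp(4*I*pi/7) + 3*exp(2*I*pi/7))*conj(exp(-4*I*pi/7)) + 1*(3*exp(-2*I*pi/7) + exp(-4*I*pi/7) + exp(4*I*pi/7))*conj(exp(4*I*pi/7)) + 1*(3*exp(-6*I*pi/7) + exp(-2*I*pi/7) + exp(2*I*pi/7))*conj(exp(-2*I*pi/7)) + 1*(exp(-6*I*pi/7) + exp(6*I*pi/7) + 3*exp(4*I*pi/7))*conj(exp(6*I*pi/7))]
      = (1/7)[(5) + (1 + exp(-2*I*pi/7) + 3*exp(2*I*pi/7)) + (1 + exp(-4*I*pi/7) + 3*exp(4*I*pi/7)) + (1 + exp(-6*I*pi/7) + 3*exp(6*I*pi/7)) + (1 + 3*exp(-6*I*pi/7) + exp(6*I*pi/7)) + (1 + 3*exp(-4*I*pi/7) + exp(4*I*pi/7)) + (1 + 3*exp(-2*I*pi/7) + exp(2*I*pi/7))] = 7/7 = 1
  <chi_rho, chi_5> = (1/7)[1*(5)*conj(1) + 1*(3*exp(-4*I*pi/7) + exp(-6*I*pi/7) + exp(6*I*pi/7))*conj(exp(-4*I*pi/7)) + 1*(exp(-2*I*pi/7) + exp(2*I*pi/7) + 3*exp(6*I*pi/7))*conj(exp(6*I*pi/7)) + 1*(exp(-4*I*pi/7) + exp(4*I*pi/7) + 3*exp(2*I*pi/7))*conj(exp(2*I*pi/7)) + 1*(3*exp(-2*I*pi/7) + exp(-4*I*pi/7) + exp(4*I*pi/7))*conj(exp(-2*I*pi/7)) + 1*(3*exp(-6*I*pi/7) + exp(-2*I*pi/7) + exp(2*I*pi/7))*conj(exp(-6*I*pi/7)) + 1*(exp(-6*I*pi/7) + exp(6*I*pi/7) + 3*exp(4*I*pi/7))*conj(exp(4*I*pi/7))]
      = (1/7)[(5) + (3 + exp(-4*I*pi/7) + exp(-2*I*pi/7)) + (3 + exp(-4*I*pi/7) + exp(6*I*pi/7)) + (3 + exp(-6*I*pi/7) + exp(2*I*pi/7)) + (3 + exp(-2*I*pi/7) + exp(6*I*pi/7)) + (3 + exp(-6*I*pi/7) + exp(4*I*pi/7)) + (3 + exp(2*I*pi/7) + exp(4*I*pi/7))] = 21/7 = 3
  <chi_rho, chi_6> = (1/7)[1*(5)*conj(1) + 1*(3*exp(-4*I*pi/7) + exp(-6*I*pi/7) + exp(6*I*pi/7))*conj(exp(-2*I*pi/7)) + 1*(exp(-2*I*pi/7) + exp(2*I*pi/7) + 3*exp(6*I*pi/7))*conj(exp(-4*I*pi/7)) + 1*(exp(-4*I*pi/7) + exp(4*I*pi/7) + 3*exp(2*I*pi/7))*conj(exp(-6*I*pi/7)) + 1*(3*exp(-2*I*pi/7) + exp(-4*I*pi/7) + exp(4*I*pi/7))*conj(exp(6*I*pi/7)) + 1*(3*exp(-6*I*pi/7) + exp(-2*I*pi/7) + exp(2*I*pi/7))*conj(exp(4*I*pi/7)) + 1*(exp(-6*I*pi/7) + exp(6*I*pi/7) + 3*exp(4*I*pi/7))*conj(exp(2*I*pi/7))]
      = (1/7)[(5) + (3*exp(-2*I*pi/7) + exp(-4*I*pi/7) + exp(-6*I*pi/7)) + (3*exp(-4*I*pi/7) + exp(6*I*pi/7) + exp(2*I*pi/7)) + (3*exp(-6*I*pi/7) + exp(-4*I*pi/7) + exp(2*I*pi/7)) + (exp(-2*I*pi/7) + exp(4*I*pi/7) + 3*exp(6*I*pi/7)) + (exp(-2*I*pi/7) + exp(-6*I*pi/7) + 3*exp(4*I*pi/7)) + (exp(6*I*pi/7) + exp(4*I*pi/7) + 3*exp(2*I*pi/7))] = 0/7 = 0
(Exp terms are combined using exp(i*s)*conj(exp(i*t)) = exp(i*(s-t)), and sums of them are collapsed using the identity that for every m > 1 the m distinct m-th roots of unity sum to 0, e.g. 1 + exp(2*I*pi/3) + exp(-2*I*pi/3) = 0.)
Dimension check: dim(rho) = sum (mult * dim) = 0*1 + 0*1 + 0*1 + 1*1 + 1*1 + 3*1 + 0*1 = 5 = chi_rho(e) = 5.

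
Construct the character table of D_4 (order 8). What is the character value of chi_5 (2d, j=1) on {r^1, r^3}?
Conjugacy classes: {e} of size 1, {r^2} of size 1, {r^1, r^3} of size 2, {s, sr^2, ...} of size 2, {sr, sr^3, ...} of size 2.
Character table:
  irrep \ class              {e} (size 1)  {r^2} (size 1)  {r^1, r^3} (size 2)  {s, sr^2, ...} (size 2)  {sr, sr^3, ...} (size 2)
  chi_1 (triv)               1             1               1                    1                        1                       
  chi_2 (sign: r->1, s->-1)  1             1               1                    -1                       -1                      
  chi_3 (r->-1, s->1)        1             1               -1                   1                        -1                      
  chi_4 (r->-1, s->-1)       1             1               -1                   -1                       1                       
  chi_5 (2d, j=1)            2             -2              0                    0                        0                       

Spot check: chi_5 (2d, j=1) on {r^1, r^3} = 0.

D_4 has order 2*4 = 8 with 5 conjugacy classes, hence 5 irreducibles. Sum of squared dims 1 + 1 + 1 + 1 + 4 = 8 = |G|. Linear characters come from the abelianisation; the 2-dimensional irreps have character r^k -> 2*cos(2*pi*j*k/4), reflections -> 0.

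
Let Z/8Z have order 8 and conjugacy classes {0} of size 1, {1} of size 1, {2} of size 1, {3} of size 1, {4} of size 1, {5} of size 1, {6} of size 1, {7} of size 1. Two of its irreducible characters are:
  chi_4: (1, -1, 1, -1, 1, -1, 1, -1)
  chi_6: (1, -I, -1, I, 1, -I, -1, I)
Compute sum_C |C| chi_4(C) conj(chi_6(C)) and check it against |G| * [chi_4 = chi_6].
Sum = 0; so <chi_4, chi_6> = 0 (distinct irreducibles are orthogonal).

Why: Compute term by term over conjugacy classes (|C| * chi_4(C) * conj(chi_6(C))):
  1*(1)*conj(1) + 1*(-1)*conj(-I) + 1*(1)*conj(-1) + 1*(-1)*conj(I) + 1*(1)*conj(1) + 1*(-1)*conj(-I) + 1*(1)*conj(-1) + 1*(-1)*conj(I)
  = (1) + (-I) + (-1) + (I) + (1) + (-I) + (-1) + (I)
  = 0.
(Exp terms are combined using exp(i*s)*conj(exp(i*t)) = exp(i*(s-t)), and sums of them are collapsed using the identity that for every m > 1 the m distinct m-th roots of unity sum to 0, e.g. 1 + exp(2*I*pi/3) + exp(-2*I*pi/3) = 0.)
Dividing by |G| = 8 gives 0/8 = 0, matching the row-orthogonality relation <chi_4, chi_6> = [chi_4 = chi_6].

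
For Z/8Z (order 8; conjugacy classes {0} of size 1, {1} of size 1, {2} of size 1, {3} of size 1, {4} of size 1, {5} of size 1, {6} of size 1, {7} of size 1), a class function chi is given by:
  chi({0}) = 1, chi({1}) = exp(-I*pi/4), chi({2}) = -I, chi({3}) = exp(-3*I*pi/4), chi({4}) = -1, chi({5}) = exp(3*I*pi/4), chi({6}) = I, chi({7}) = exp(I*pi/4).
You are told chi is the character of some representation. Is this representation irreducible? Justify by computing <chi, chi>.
Irreducible: <chi, chi> = 1.

Justification: <chi, chi> = (1/|G|) sum_C |C| * |chi(C)|^2 = (1/8)[1*|1|^2 + 1*|exp(-I*pi/4)|^2 + 1*|-I|^2 + 1*|exp(-3*I*pi/4)|^2 + 1*|-1|^2 + 1*|exp(3*I*pi/4)|^2 + 1*|I|^2 + 1*|exp(I*pi/4)|^2]
  = (1/8)[(1) + (1) + (1) + (1) + (1) + (1) + (1) + (1)] = 8/8 = 1.
(Exp terms are combined using exp(i*s)*conj(exp(i*t)) = exp(i*(s-t)), and sums of them are collapsed using the identity that for every m > 1 the m distinct m-th roots of unity sum to 0, e.g. 1 + exp(2*I*pi/3) + exp(-2*I*pi/3) = 0.)
A character is irreducible iff <chi, chi> = 1, so this representation is irreducible.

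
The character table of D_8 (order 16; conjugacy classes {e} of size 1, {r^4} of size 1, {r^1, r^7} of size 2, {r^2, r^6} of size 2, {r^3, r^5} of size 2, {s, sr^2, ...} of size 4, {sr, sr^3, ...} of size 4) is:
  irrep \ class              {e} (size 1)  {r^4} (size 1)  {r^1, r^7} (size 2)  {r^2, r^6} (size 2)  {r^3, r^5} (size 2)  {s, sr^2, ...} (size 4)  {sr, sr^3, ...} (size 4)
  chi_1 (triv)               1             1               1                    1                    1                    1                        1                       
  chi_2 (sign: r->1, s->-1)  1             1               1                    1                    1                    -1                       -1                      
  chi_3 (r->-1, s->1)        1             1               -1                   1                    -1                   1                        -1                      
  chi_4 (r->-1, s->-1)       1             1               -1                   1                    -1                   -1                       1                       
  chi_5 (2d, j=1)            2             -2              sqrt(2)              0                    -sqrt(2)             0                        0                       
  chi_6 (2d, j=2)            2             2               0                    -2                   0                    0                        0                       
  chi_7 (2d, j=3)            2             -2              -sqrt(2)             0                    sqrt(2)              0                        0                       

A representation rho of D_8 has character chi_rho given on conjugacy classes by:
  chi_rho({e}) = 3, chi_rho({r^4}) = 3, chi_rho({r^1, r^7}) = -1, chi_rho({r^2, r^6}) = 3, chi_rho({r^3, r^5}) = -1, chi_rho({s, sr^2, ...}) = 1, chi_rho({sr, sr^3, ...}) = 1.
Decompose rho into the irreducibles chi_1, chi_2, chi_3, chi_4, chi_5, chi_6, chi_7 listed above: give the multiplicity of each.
Multiplicities: chi_1: 1, chi_2: 0, chi_3: 1, chi_4: 1, chi_5: 0, chi_6: 0, chi_7: 0.

Working: Use <chi_rho, chi> = (1/|G|) sum_C |C| * chi_rho(C) * conj(chi(C)) with |G| = 16 for each irreducible chi in the table:
  <chi_rho, chi_1> = (1/16)[1*(3)*conj(1) + 1*(3)*conj(1) + 2*(-1)*conj(1) + 2*(3)*conj(1) + 2*(-1)*conj(1) + 4*(1)*conj(1) + 4*(1)*conj(1)]
      = (1/16)[(3) + (3) + (-2) + (6) + (-2) + (4) + (4)] = 16/16 = 1
  <chi_rho, chi_2> = (1/16)[1*(3)*conj(1) + 1*(3)*conj(1) + 2*(-1)*conj(1) + 2*(3)*conj(1) + 2*(-1)*conj(1) + 4*(1)*conj(-1) + 4*(1)*conj(-1)]
      = (1/16)[(3) + (3) + (-2) + (6) + (-2) + (-4) + (-4)] = 0/16 = 0
  <chi_rho, chi_3> = (1/16)[1*(3)*conj(1) + 1*(3)*conj(1) + 2*(-1)*conj(-1) + 2*(3)*conj(1) + 2*(-1)*conj(-1) + 4*(1)*conj(1) + 4*(1)*conj(-1)]
      = (1/16)[(3) + (3) + (2) + (6) + (2) + (4) + (-4)] = 16/16 = 1
  <chi_rho, chi_4> = (1/16)[1*(3)*conj(1) + 1*(3)*conj(1) + 2*(-1)*conj(-1) + 2*(3)*conj(1) + 2*(-1)*conj(-1) + 4*(1)*conj(-1) + 4*(1)*conj(1)]
      = (1/16)[(3) + (3) + (2) + (6) + (2) + (-4) + (4)] = 16/16 = 1
  <chi_rho, chi_5> = (1/16)[1*(3)*conj(2) + 1*(3)*conj(-2) + 2*(-1)*conj(sqrt(2)) + 2*(3)*conj(0) + 2*(-1)*conj(-sqrt(2)) + 4*(1)*conj(0) + 4*(1)*conj(0)]
      = (1/16)[(6) + (-6) + (-2*sqrt(2)) + (0) + (2*sqrt(2)) + (0) + (0)] = 0/16 = 0
  <chi_rho, chi_6> = (1/16)[1*(3)*conj(2) + 1*(3)*conj(2) + 2*(-1)*conj(0) + 2*(3)*conj(-2) + 2*(-1)*conj(0) + 4*(1)*conj(0) + 4*(1)*conj(0)]
      = (1/16)[(6) + (6) + (0) + (-12) + (0) + (0) + (0)] = 0/16 = 0
  <chi_rho, chi_7> = (1/16)[1*(3)*conj(2) + 1*(3)*conj(-2) + 2*(-1)*conj(-sqrt(2)) + 2*(3)*conj(0) + 2*(-1)*conj(sqrt(2)) + 4*(1)*conj(0) + 4*(1)*conj(0)]
      = (1/16)[(6) + (-6) + (2*sqrt(2)) + (0) + (-2*sqrt(2)) + (0) + (0)] = 0/16 = 0
Dimension check: dim(rho) = sum (mult * dim) = 1*1 + 0*1 + 1*1 + 1*1 + 0*2 + 0*2 + 0*2 = 3 = chi_rho(e) = 3.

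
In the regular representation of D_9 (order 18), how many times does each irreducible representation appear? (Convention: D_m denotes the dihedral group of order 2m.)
Each irreducible V_i of dimension d_i appears with multiplicity d_i, i.e. rho_reg = (direct sum over all irreducibles V_i) d_i V_i. The irreducible dimensions for D_9 are 1, 1, 2, 2, 2, 2: 2 irreducibles of dimension 1, each with multiplicity 1; 4 irreducibles of dimension 2, each with multiplicity 2. Total dimension 2*1*1 + 4*2*2 = 18 = |G|.

General theorem: in the regular representation of a finite group G, each irreducible appears with multiplicity equal to its dimension. Check: dim(rho_reg) = sum d_i^2 = 1 + 1 + 4 + 4 + 4 + 4 = 18 = |G|.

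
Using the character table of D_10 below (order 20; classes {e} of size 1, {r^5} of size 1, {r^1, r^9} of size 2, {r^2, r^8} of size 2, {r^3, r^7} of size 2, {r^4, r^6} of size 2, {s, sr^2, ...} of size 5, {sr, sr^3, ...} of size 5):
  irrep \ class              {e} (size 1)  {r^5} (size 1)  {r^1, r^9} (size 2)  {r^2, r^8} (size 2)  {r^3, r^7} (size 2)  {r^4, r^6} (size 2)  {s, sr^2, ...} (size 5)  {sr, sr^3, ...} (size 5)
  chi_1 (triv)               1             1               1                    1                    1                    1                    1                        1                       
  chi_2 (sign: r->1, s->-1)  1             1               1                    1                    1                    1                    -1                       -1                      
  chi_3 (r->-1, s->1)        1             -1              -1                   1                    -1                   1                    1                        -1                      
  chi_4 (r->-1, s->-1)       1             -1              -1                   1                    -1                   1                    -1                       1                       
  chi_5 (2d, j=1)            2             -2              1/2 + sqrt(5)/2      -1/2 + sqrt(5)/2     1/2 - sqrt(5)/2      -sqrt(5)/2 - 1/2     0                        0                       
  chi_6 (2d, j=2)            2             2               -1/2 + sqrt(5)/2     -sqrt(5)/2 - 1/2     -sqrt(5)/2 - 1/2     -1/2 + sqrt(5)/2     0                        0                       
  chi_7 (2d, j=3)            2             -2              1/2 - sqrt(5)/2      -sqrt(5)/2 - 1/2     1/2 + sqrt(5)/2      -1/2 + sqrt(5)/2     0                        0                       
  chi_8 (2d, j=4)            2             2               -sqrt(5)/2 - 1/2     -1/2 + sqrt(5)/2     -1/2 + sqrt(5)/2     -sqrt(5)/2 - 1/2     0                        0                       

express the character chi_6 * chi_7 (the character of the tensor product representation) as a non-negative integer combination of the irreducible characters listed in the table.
chi_6 tensor chi_7 = chi_3 + chi_4 + chi_5 (all other irreducibles have multiplicity 0).

Derivation: The character of a tensor product is the pointwise product (chi_6 * chi_7)(C) = chi_6(C) * chi_7(C):
  {e}: (2)*(2), {r^5}: (2)*(-2), {r^1, r^9}: (-1/2 + sqrt(5)/2)*(1/2 - sqrt(5)/2), {r^2, r^8}: (-sqrt(5)/2 - 1/2)*(-sqrt(5)/2 - 1/2), {r^3, r^7}: (-sqrt(5)/2 - 1/2)*(1/2 + sqrt(5)/2), {r^4, r^6}: (-1/2 + sqrt(5)/2)*(-1/2 + sqrt(5)/2), {s, sr^2, ...}: (0)*(0), {sr, sr^3, ...}: (0)*(0)
so (chi_6 * chi_7) takes values
  {e} -> 4, {r^5} -> -4, {r^1, r^9} -> -3/2 + sqrt(5)/2, {r^2, r^8} -> sqrt(5)/2 + 3/2, {r^3, r^7} -> -3/2 - sqrt(5)/2, {r^4, r^6} -> 3/2 - sqrt(5)/2, {s, sr^2, ...} -> 0, {sr, sr^3, ...} -> 0.
Now take the inner product of this character with each irreducible chi from the table, <chi_6*chi_7, chi> = (1/20) sum_C |C| (chi_6*chi_7)(C) conj(chi(C)):
  <chi_6*chi_7, chi_1> = (1/20)[1*(4)*conj(1) + 1*(-4)*conj(1) + 2*(-3/2 + sqrt(5)/2)*conj(1) + 2*(sqrt(5)/2 + 3/2)*conj(1) + 2*(-3/2 - sqrt(5)/2)*conj(1) + 2*(3/2 - sqrt(5)/2)*conj(1) + 5*(0)*conj(1) + 5*(0)*conj(1)]
      = (1/20)[(4) + (-4) + (-3 + sqrt(5)) + (sqrt(5) + 3) + (-3 - sqrt(5)) + (3 - sqrt(5)) + (0) + (0)] = 0/20 = 0
  <chi_6*chi_7, chi_2> = (1/20)[1*(4)*conj(1) + 1*(-4)*conj(1) + 2*(-3/2 + sqrt(5)/2)*conj(1) + 2*(sqrt(5)/2 + 3/2)*conj(1) + 2*(-3/2 - sqrt(5)/2)*conj(1) + 2*(3/2 - sqrt(5)/2)*conj(1) + 5*(0)*conj(-1) + 5*(0)*conj(-1)]
      = (1/20)[(4) + (-4) + (-3 + sqrt(5)) + (sqrt(5) + 3) + (-3 - sqrt(5)) + (3 - sqrt(5)) + (0) + (0)] = 0/20 = 0
  <chi_6*chi_7, chi_3> = (1/20)[1*(4)*conj(1) + 1*(-4)*conj(-1) + 2*(-3/2 + sqrt(5)/2)*conj(-1) + 2*(sqrt(5)/2 + 3/2)*conj(1) + 2*(-3/2 - sqrt(5)/2)*conj(-1) + 2*(3/2 - sqrt(5)/2)*conj(1) + 5*(0)*conj(1) + 5*(0)*conj(-1)]
      = (1/20)[(4) + (4) + (3 - sqrt(5)) + (sqrt(5) + 3) + (sqrt(5) + 3) + (3 - sqrt(5)) + (0) + (0)] = 20/20 = 1
  <chi_6*chi_7, chi_4> = (1/20)[1*(4)*conj(1) + 1*(-4)*conj(-1) + 2*(-3/2 + sqrt(5)/2)*conj(-1) + 2*(sqrt(5)/2 + 3/2)*conj(1) + 2*(-3/2 - sqrt(5)/2)*conj(-1) + 2*(3/2 - sqrt(5)/2)*conj(1) + 5*(0)*conj(-1) + 5*(0)*conj(1)]
      = (1/20)[(4) + (4) + (3 - sqrt(5)) + (sqrt(5) + 3) + (sqrt(5) + 3) + (3 - sqrt(5)) + (0) + (0)] = 20/20 = 1
  <chi_6*chi_7, chi_5> = (1/20)[1*(4)*conj(2) + 1*(-4)*conj(-2) + 2*(-3/2 + sqrt(5)/2)*conj(1/2 + sqrt(5)/2) + 2*(sqrt(5)/2 + 3/2)*conj(-1/2 + sqrt(5)/2) + 2*(-3/2 - sqrt(5)/2)*conj(1/2 - sqrt(5)/2) + 2*(3/2 - sqrt(5)/2)*conj(-sqrt(5)/2 - 1/2) + 5*(0)*conj(0) + 5*(0)*conj(0)]
      = (1/20)[(8) + (8) + (1 - sqrt(5)) + (1 + sqrt(5)) + (1 + sqrt(5)) + (1 - sqrt(5)) + (0) + (0)] = 20/20 = 1
  <chi_6*chi_7, chi_6> = (1/20)[1*(4)*conj(2) + 1*(-4)*conj(2) + 2*(-3/2 + sqrt(5)/2)*conj(-1/2 + sqrt(5)/2) + 2*(sqrt(5)/2 + 3/2)*conj(-sqrt(5)/2 - 1/2) + 2*(-3/2 - sqrt(5)/2)*conj(-sqrt(5)/2 - 1/2) + 2*(3/2 - sqrt(5)/2)*conj(-1/2 + sqrt(5)/2) + 5*(0)*conj(0) + 5*(0)*conj(0)]
      = (1/20)[(8) + (-8) + (4 - 2*sqrt(5)) + (-2*sqrt(5) - 4) + (4 + 2*sqrt(5)) + (-4 + 2*sqrt(5)) + (0) + (0)] = 0/20 = 0
  <chi_6*chi_7, chi_7> = (1/20)[1*(4)*conj(2) + 1*(-4)*conj(-2) + 2*(-3/2 + sqrt(5)/2)*conj(1/2 - sqrt(5)/2) + 2*(sqrt(5)/2 + 3/2)*conj(-sqrt(5)/2 - 1/2) + 2*(-3/2 - sqrt(5)/2)*conj(1/2 + sqrt(5)/2) + 2*(3/2 - sqrt(5)/2)*conj(-1/2 + sqrt(5)/2) + 5*(0)*conj(0) + 5*(0)*conj(0)]
      = (1/20)[(8) + (8) + (-4 + 2*sqrt(5)) + (-2*sqrt(5) - 4) + (-2*sqrt(5) - 4) + (-4 + 2*sqrt(5)) + (0) + (0)] = 0/20 = 0
  <chi_6*chi_7, chi_8> = (1/20)[1*(4)*conj(2) + 1*(-4)*conj(2) + 2*(-3/2 + sqrt(5)/2)*conj(-sqrt(5)/2 - 1/2) + 2*(sqrt(5)/2 + 3/2)*conj(-1/2 + sqrt(5)/2) + 2*(-3/2 - sqrt(5)/2)*conj(-1/2 + sqrt(5)/2) + 2*(3/2 - sqrt(5)/2)*conj(-sqrt(5)/2 - 1/2) + 5*(0)*conj(0) + 5*(0)*conj(0)]
      = (1/20)[(8) + (-8) + (-1 + sqrt(5)) + (1 + sqrt(5)) + (-sqrt(5) - 1) + (1 - sqrt(5)) + (0) + (0)] = 0/20 = 0
Hence the multiplicities are chi_3: 1, chi_4: 1, chi_5: 1. Dimension check: dim(chi_6)*dim(chi_7) = 2*2 = 4 and sum (mult * dim) = 1*1 + 1*1 + 1*2 = 4.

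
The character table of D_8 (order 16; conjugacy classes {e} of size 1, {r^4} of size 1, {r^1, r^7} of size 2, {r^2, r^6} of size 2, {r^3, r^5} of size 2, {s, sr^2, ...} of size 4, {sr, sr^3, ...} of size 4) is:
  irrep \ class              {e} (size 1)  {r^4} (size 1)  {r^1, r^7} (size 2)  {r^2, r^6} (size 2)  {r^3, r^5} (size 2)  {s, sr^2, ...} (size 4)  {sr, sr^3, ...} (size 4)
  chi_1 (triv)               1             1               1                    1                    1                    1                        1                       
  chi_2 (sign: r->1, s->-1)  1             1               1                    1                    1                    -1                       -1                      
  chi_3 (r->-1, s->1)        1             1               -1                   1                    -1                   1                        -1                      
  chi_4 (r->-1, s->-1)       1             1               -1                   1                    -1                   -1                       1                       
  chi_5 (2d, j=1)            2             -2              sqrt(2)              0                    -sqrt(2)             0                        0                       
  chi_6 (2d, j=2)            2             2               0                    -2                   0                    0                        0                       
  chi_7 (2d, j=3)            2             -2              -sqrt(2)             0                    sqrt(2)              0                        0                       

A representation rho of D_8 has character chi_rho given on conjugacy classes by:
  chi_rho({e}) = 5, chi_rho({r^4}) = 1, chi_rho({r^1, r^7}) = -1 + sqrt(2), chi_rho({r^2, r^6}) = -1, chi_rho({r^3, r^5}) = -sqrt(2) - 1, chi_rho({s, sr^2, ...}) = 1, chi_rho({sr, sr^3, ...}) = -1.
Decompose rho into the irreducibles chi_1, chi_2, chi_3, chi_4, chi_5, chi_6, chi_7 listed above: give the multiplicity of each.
Multiplicities: chi_1: 0, chi_2: 0, chi_3: 1, chi_4: 0, chi_5: 1, chi_6: 1, chi_7: 0.

Proof sketch: Use <chi_rho, chi> = (1/|G|) sum_C |C| * chi_rho(C) * conj(chi(C)) with |G| = 16 for each irreducible chi in the table:
  <chi_rho, chi_1> = (1/16)[1*(5)*conj(1) + 1*(1)*conj(1) + 2*(-1 + sqrt(2))*conj(1) + 2*(-1)*conj(1) + 2*(-sqrt(2) - 1)*conj(1) + 4*(1)*conj(1) + 4*(-1)*conj(1)]
      = (1/16)[(5) + (1) + (-2 + 2*sqrt(2)) + (-2) + (-2*sqrt(2) - 2) + (4) + (-4)] = 0/16 = 0
  <chi_rho, chi_2> = (1/16)[1*(5)*conj(1) + 1*(1)*conj(1) + 2*(-1 + sqrt(2))*conj(1) + 2*(-1)*conj(1) + 2*(-sqrt(2) - 1)*conj(1) + 4*(1)*conj(-1) + 4*(-1)*conj(-1)]
      = (1/16)[(5) + (1) + (-2 + 2*sqrt(2)) + (-2) + (-2*sqrt(2) - 2) + (-4) + (4)] = 0/16 = 0
  <chi_rho, chi_3> = (1/16)[1*(5)*conj(1) + 1*(1)*conj(1) + 2*(-1 + sqrt(2))*conj(-1) + 2*(-1)*conj(1) + 2*(-sqrt(2) - 1)*conj(-1) + 4*(1)*conj(1) + 4*(-1)*conj(-1)]
      = (1/16)[(5) + (1) + (2 - 2*sqrt(2)) + (-2) + (2 + 2*sqrt(2)) + (4) + (4)] = 16/16 = 1
  <chi_rho, chi_4> = (1/16)[1*(5)*conj(1) + 1*(1)*conj(1) + 2*(-1 + sqrt(2))*conj(-1) + 2*(-1)*conj(1) + 2*(-sqrt(2) - 1)*conj(-1) + 4*(1)*conj(-1) + 4*(-1)*conj(1)]
      = (1/16)[(5) + (1) + (2 - 2*sqrt(2)) + (-2) + (2 + 2*sqrt(2)) + (-4) + (-4)] = 0/16 = 0
  <chi_rho, chi_5> = (1/16)[1*(5)*conj(2) + 1*(1)*conj(-2) + 2*(-1 + sqrt(2))*conj(sqrt(2)) + 2*(-1)*conj(0) + 2*(-sqrt(2) - 1)*conj(-sqrt(2)) + 4*(1)*conj(0) + 4*(-1)*conj(0)]
      = (1/16)[(10) + (-2) + (4 - 2*sqrt(2)) + (0) + (2*sqrt(2) + 4) + (0) + (0)] = 16/16 = 1
  <chi_rho, chi_6> = (1/16)[1*(5)*conj(2) + 1*(1)*conj(2) + 2*(-1 + sqrt(2))*conj(0) + 2*(-1)*conj(-2) + 2*(-sqrt(2) - 1)*conj(0) + 4*(1)*conj(0) + 4*(-1)*conj(0)]
      = (1/16)[(10) + (2) + (0) + (4) + (0) + (0) + (0)] = 16/16 = 1
  <chi_rho, chi_7> = (1/16)[1*(5)*conj(2) + 1*(1)*conj(-2) + 2*(-1 + sqrt(2))*conj(-sqrt(2)) + 2*(-1)*conj(0) + 2*(-sqrt(2) - 1)*conj(sqrt(2)) + 4*(1)*conj(0) + 4*(-1)*conj(0)]
      = (1/16)[(10) + (-2) + (-4 + 2*sqrt(2)) + (0) + (-4 - 2*sqrt(2)) + (0) + (0)] = 0/16 = 0
Dimension check: dim(rho) = sum (mult * dim) = 0*1 + 0*1 + 1*1 + 0*1 + 1*2 + 1*2 + 0*2 = 5 = chi_rho(e) = 5.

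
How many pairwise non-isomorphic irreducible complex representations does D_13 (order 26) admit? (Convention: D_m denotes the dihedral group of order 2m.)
8

Reasoning: The number of irreducible complex representations of a finite group equals its number of conjugacy classes. D_13 has 8 conjugacy classes ((n+3)/2 for n odd), so D_13 (order 26) has exactly 8 irreducible complex representations.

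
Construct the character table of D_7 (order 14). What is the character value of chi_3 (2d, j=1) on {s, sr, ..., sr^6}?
Conjugacy classes: {e} of size 1, {r^1, r^6} of size 2, {r^2, r^5} of size 2, {r^3, r^4} of size 2, {s, sr, ..., sr^6} of size 7.
Character table:
  irrep \ class              {e} (size 1)  {r^1, r^6} (size 2)  {r^2, r^5} (size 2)  {r^3, r^4} (size 2)  {s, sr, ..., sr^6} (size 7)
  chi_1 (triv)               1             1                    1                    1                    1                          
  chi_2 (sign: r->1, s->-1)  1             1                    1                    1                    -1                         
  chi_3 (2d, j=1)            2             2*cos(2*pi/7)        -2*cos(3*pi/7)       -2*cos(pi/7)         0                          
  chi_4 (2d, j=2)            2             -2*cos(3*pi/7)       -2*cos(pi/7)         2*cos(2*pi/7)        0                          
  chi_5 (2d, j=3)            2             -2*cos(pi/7)         2*cos(2*pi/7)        -2*cos(3*pi/7)       0                          

Spot check: chi_3 (2d, j=1) on {s, sr, ..., sr^6} = 0.

Reasoning: D_7 has order 2*7 = 14 with 5 conjugacy classes, hence 5 irreducibles. Sum of squared dims 1 + 1 + 4 + 4 + 4 = 14 = |G|. Linear characters come from the abelianisation; the 2-dimensional irreps have character r^k -> 2*cos(2*pi*j*k/7), reflections -> 0.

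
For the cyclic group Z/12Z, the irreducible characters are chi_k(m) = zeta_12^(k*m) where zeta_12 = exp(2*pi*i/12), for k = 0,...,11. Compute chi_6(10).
chi_6(10) = zeta_12^60 = 1

Derivation: chi_6(10) = zeta_12^(6*10) = zeta_12^60. Since zeta_12^12 = 1, this equals zeta_12^0 = exp(2*pi*i*0/12) = 1.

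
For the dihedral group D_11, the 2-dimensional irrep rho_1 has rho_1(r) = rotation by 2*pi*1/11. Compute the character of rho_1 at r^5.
chi_{rho_1}(r^5) = 2*cos(2*pi*1*5/11) = -2*cos(pi/11)

Reasoning: rho_1(r^5) is rotation by angle 2*pi*1*5/11, whose trace is 2*cos(2*pi*1*5/11) = -2*cos(pi/11).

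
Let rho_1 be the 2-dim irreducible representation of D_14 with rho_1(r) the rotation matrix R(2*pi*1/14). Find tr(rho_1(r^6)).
chi_{rho_1}(r^6) = 2*cos(2*pi*1*6/14) = -2*cos(pi/7)

Solution. rho_1(r^6) is rotation by angle 2*pi*1*6/14, whose trace is 2*cos(2*pi*1*6/14) = -2*cos(pi/7).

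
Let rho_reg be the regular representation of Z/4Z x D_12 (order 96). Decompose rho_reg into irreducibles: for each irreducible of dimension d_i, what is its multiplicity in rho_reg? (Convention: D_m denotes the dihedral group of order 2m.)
Each irreducible V_i of dimension d_i appears with multiplicity d_i, i.e. rho_reg = (direct sum over all irreducibles V_i) d_i V_i. The irreducible dimensions for Z/4Z x D_12 are 1, 1, 1, 1, 1, 1, 1, 1, 1, 1, 1, 1, 1, 1, 1, 1, 2, 2, 2, 2, 2, 2, 2, 2, 2, 2, 2, 2, 2, 2, 2, 2, 2, 2, 2, 2: 16 irreducibles of dimension 1, each with multiplicity 1; 20 irreducibles of dimension 2, each with multiplicity 2. Total dimension 16*1*1 + 20*2*2 = 96 = |G|.

General theorem: in the regular representation of a finite group G, each irreducible appears with multiplicity equal to its dimension. Check: dim(rho_reg) = sum d_i^2 = 1 + 1 + 1 + 1 + 1 + 1 + 1 + 1 + 1 + 1 + 1 + 1 + 1 + 1 + 1 + 1 + 4 + 4 + 4 + 4 + 4 + 4 + 4 + 4 + 4 + 4 + 4 + 4 + 4 + 4 + 4 + 4 + 4 + 4 + 4 + 4 = 96 = |G|.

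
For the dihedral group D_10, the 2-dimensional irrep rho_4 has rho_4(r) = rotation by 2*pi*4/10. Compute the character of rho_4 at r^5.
chi_{rho_4}(r^5) = 2*cos(2*pi*4*5/10) = 2

Explanation: rho_4(r^5) is rotation by angle 2*pi*4*5/10, whose trace is 2*cos(2*pi*4*5/10) = 2.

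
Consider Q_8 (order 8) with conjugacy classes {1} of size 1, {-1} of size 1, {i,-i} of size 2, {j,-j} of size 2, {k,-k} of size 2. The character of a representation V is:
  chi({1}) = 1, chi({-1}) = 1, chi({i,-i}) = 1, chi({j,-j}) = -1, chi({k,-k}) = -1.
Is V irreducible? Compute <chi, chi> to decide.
Irreducible: <chi, chi> = 1.

<chi, chi> = (1/|G|) sum_C |C| * |chi(C)|^2 = (1/8)[1*|1|^2 + 1*|1|^2 + 2*|1|^2 + 2*|-1|^2 + 2*|-1|^2]
  = (1/8)[(1) + (1) + (2) + (2) + (2)] = 8/8 = 1.
A character is irreducible iff <chi, chi> = 1, so this representation is irreducible.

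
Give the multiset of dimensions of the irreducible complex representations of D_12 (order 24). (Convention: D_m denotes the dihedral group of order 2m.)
Dimensions: 1, 1, 1, 1, 2, 2, 2, 2, 2

Solution. There are 9 irreducibles (= number of conjugacy classes). Their dimensions d_i satisfy sum d_i^2 = |G| = 24: 1 + 1 + 1 + 1 + 4 + 4 + 4 + 4 + 4 = 24.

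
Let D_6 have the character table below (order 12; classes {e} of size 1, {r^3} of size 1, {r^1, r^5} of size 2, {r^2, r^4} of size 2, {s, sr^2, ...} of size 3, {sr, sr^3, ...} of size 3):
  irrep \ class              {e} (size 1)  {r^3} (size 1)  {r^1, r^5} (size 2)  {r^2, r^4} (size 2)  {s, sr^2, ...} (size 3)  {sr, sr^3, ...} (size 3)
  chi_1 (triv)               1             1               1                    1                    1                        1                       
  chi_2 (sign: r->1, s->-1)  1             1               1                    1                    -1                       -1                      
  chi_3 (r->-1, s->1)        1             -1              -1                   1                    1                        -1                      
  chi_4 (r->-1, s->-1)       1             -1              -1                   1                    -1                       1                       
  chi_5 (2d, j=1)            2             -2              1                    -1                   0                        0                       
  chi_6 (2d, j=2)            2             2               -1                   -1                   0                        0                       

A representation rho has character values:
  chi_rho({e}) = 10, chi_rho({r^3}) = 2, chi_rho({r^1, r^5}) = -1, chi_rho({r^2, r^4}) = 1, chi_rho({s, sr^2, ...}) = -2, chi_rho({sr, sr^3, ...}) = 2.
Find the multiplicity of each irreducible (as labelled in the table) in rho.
Multiplicities: chi_1: 1, chi_2: 1, chi_3: 0, chi_4: 2, chi_5: 1, chi_6: 2.

Details: Use <chi_rho, chi> = (1/|G|) sum_C |C| * chi_rho(C) * conj(chi(C)) with |G| = 12 for each irreducible chi in the table:
  <chi_rho, chi_1> = (1/12)[1*(10)*conj(1) + 1*(2)*conj(1) + 2*(-1)*conj(1) + 2*(1)*conj(1) + 3*(-2)*conj(1) + 3*(2)*conj(1)]
      = (1/12)[(10) + (2) + (-2) + (2) + (-6) + (6)] = 12/12 = 1
  <chi_rho, chi_2> = (1/12)[1*(10)*conj(1) + 1*(2)*conj(1) + 2*(-1)*conj(1) + 2*(1)*conj(1) + 3*(-2)*conj(-1) + 3*(2)*conj(-1)]
      = (1/12)[(10) + (2) + (-2) + (2) + (6) + (-6)] = 12/12 = 1
  <chi_rho, chi_3> = (1/12)[1*(10)*conj(1) + 1*(2)*conj(-1) + 2*(-1)*conj(-1) + 2*(1)*conj(1) + 3*(-2)*conj(1) + 3*(2)*conj(-1)]
      = (1/12)[(10) + (-2) + (2) + (2) + (-6) + (-6)] = 0/12 = 0
  <chi_rho, chi_4> = (1/12)[1*(10)*conj(1) + 1*(2)*conj(-1) + 2*(-1)*conj(-1) + 2*(1)*conj(1) + 3*(-2)*conj(-1) + 3*(2)*conj(1)]
      = (1/12)[(10) + (-2) + (2) + (2) + (6) + (6)] = 24/12 = 2
  <chi_rho, chi_5> = (1/12)[1*(10)*conj(2) + 1*(2)*conj(-2) + 2*(-1)*conj(1) + 2*(1)*conj(-1) + 3*(-2)*conj(0) + 3*(2)*conj(0)]
      = (1/12)[(20) + (-4) + (-2) + (-2) + (0) + (0)] = 12/12 = 1
  <chi_rho, chi_6> = (1/12)[1*(10)*conj(2) + 1*(2)*conj(2) + 2*(-1)*conj(-1) + 2*(1)*conj(-1) + 3*(-2)*conj(0) + 3*(2)*conj(0)]
      = (1/12)[(20) + (4) + (2) + (-2) + (0) + (0)] = 24/12 = 2
Dimension check: dim(rho) = sum (mult * dim) = 1*1 + 1*1 + 0*1 + 2*1 + 1*2 + 2*2 = 10 = chi_rho(e) = 10.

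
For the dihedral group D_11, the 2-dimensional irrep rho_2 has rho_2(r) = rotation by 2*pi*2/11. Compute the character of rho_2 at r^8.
chi_{rho_2}(r^8) = 2*cos(2*pi*2*8/11) = -2*cos(pi/11)

Details: rho_2(r^8) is rotation by angle 2*pi*2*8/11, whose trace is 2*cos(2*pi*2*8/11) = -2*cos(pi/11).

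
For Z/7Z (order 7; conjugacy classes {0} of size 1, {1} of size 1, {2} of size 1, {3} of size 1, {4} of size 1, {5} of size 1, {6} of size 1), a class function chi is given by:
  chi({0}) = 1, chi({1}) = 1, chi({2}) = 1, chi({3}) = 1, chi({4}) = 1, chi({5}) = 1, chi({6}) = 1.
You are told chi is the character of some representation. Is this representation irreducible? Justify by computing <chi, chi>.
Irreducible: <chi, chi> = 1.

<chi, chi> = (1/|G|) sum_C |C| * |chi(C)|^2 = (1/7)[1*|1|^2 + 1*|1|^2 + 1*|1|^2 + 1*|1|^2 + 1*|1|^2 + 1*|1|^2 + 1*|1|^2]
  = (1/7)[(1) + (1) + (1) + (1) + (1) + (1) + (1)] = 7/7 = 1.
(Exp terms are combined using exp(i*s)*conj(exp(i*t)) = exp(i*(s-t)), and sums of them are collapsed using the identity that for every m > 1 the m distinct m-th roots of unity sum to 0, e.g. 1 + exp(2*I*pi/3) + exp(-2*I*pi/3) = 0.)
A character is irreducible iff <chi, chi> = 1, so this representation is irreducible.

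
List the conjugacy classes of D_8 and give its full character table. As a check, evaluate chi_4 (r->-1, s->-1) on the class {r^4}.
Conjugacy classes: {e} of size 1, {r^4} of size 1, {r^1, r^7} of size 2, {r^2, r^6} of size 2, {r^3, r^5} of size 2, {s, sr^2, ...} of size 4, {sr, sr^3, ...} of size 4.
Character table:
  irrep \ class              {e} (size 1)  {r^4} (size 1)  {r^1, r^7} (size 2)  {r^2, r^6} (size 2)  {r^3, r^5} (size 2)  {s, sr^2, ...} (size 4)  {sr, sr^3, ...} (size 4)
  chi_1 (triv)               1             1               1                    1                    1                    1                        1                       
  chi_2 (sign: r->1, s->-1)  1             1               1                    1                    1                    -1                       -1                      
  chi_3 (r->-1, s->1)        1             1               -1                   1                    -1                   1                        -1                      
  chi_4 (r->-1, s->-1)       1             1               -1                   1                    -1                   -1                       1                       
  chi_5 (2d, j=1)            2             -2              sqrt(2)              0                    -sqrt(2)             0                        0                       
  chi_6 (2d, j=2)            2             2               0                    -2                   0                    0                        0                       
  chi_7 (2d, j=3)            2             -2              -sqrt(2)             0                    sqrt(2)              0                        0                       

Spot check: chi_4 (r->-1, s->-1) on {r^4} = 1.

Justification: D_8 has order 2*8 = 16 with 7 conjugacy classes, hence 7 irreducibles. Sum of squared dims 1 + 1 + 1 + 1 + 4 + 4 + 4 = 16 = |G|. Linear characters come from the abelianisation; the 2-dimensional irreps have character r^k -> 2*cos(2*pi*j*k/8), reflections -> 0.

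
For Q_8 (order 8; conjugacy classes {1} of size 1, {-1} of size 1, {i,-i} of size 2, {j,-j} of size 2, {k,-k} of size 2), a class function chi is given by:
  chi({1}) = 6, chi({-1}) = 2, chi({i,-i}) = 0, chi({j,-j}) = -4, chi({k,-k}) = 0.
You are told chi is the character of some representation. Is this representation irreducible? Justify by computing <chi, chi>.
Not irreducible (reducible): <chi, chi> = 9 > 1.

Derivation: <chi, chi> = (1/|G|) sum_C |C| * |chi(C)|^2 = (1/8)[1*|6|^2 + 1*|2|^2 + 2*|0|^2 + 2*|-4|^2 + 2*|0|^2]
  = (1/8)[(36) + (4) + (0) + (32) + (0)] = 72/8 = 9.
A character is irreducible iff <chi, chi> = 1, so this representation is reducible.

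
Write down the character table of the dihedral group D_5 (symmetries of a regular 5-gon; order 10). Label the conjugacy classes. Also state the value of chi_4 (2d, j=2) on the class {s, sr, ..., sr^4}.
Conjugacy classes: {e} of size 1, {r^1, r^4} of size 2, {r^2, r^3} of size 2, {s, sr, ..., sr^4} of size 5.
Character table:
  irrep \ class              {e} (size 1)  {r^1, r^4} (size 2)  {r^2, r^3} (size 2)  {s, sr, ..., sr^4} (size 5)
  chi_1 (triv)               1             1                    1                    1                          
  chi_2 (sign: r->1, s->-1)  1             1                    1                    -1                         
  chi_3 (2d, j=1)            2             -1/2 + sqrt(5)/2     -sqrt(5)/2 - 1/2     0                          
  chi_4 (2d, j=2)            2             -sqrt(5)/2 - 1/2     -1/2 + sqrt(5)/2     0                          

Spot check: chi_4 (2d, j=2) on {s, sr, ..., sr^4} = 0.

Proof sketch: D_5 has order 2*5 = 10 with 4 conjugacy classes, hence 4 irreducibles. Sum of squared dims 1 + 1 + 4 + 4 = 10 = |G|. Linear characters come from the abelianisation; the 2-dimensional irreps have character r^k -> 2*cos(2*pi*j*k/5), reflections -> 0.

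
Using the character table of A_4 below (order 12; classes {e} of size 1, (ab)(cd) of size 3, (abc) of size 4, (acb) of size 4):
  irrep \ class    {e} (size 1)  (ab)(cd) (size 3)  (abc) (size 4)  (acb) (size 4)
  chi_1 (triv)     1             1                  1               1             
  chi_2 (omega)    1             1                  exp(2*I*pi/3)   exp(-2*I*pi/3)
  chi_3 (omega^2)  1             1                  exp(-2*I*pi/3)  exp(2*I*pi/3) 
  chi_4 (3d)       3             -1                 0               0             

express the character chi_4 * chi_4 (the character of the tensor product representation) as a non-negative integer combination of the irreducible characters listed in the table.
chi_4 tensor chi_4 = chi_1 + chi_2 + chi_3 + 2*chi_4 (all other irreducibles have multiplicity 0).

Explanation: The character of a tensor product is the pointwise product (chi_4 * chi_4)(C) = chi_4(C) * chi_4(C):
  {e}: (3)*(3), (ab)(cd): (-1)*(-1), (abc): (0)*(0), (acb): (0)*(0)
so (chi_4 * chi_4) takes values
  {e} -> 9, (ab)(cd) -> 1, (abc) -> 0, (acb) -> 0.
Now take the inner product of this character with each irreducible chi from the table, <chi_4*chi_4, chi> = (1/12) sum_C |C| (chi_4*chi_4)(C) conj(chi(C)):
  <chi_4*chi_4, chi_1> = (1/12)[1*(9)*conj(1) + 3*(1)*conj(1) + 4*(0)*conj(1) + 4*(0)*conj(1)]
      = (1/12)[(9) + (3) + (0) + (0)] = 12/12 = 1
  <chi_4*chi_4, chi_2> = (1/12)[1*(9)*conj(1) + 3*(1)*conj(1) + 4*(0)*conj(exp(2*I*pi/3)) + 4*(0)*conj(exp(-2*I*pi/3))]
      = (1/12)[(9) + (3) + (0) + (0)] = 12/12 = 1
  <chi_4*chi_4, chi_3> = (1/12)[1*(9)*conj(1) + 3*(1)*conj(1) + 4*(0)*conj(exp(-2*I*pi/3)) + 4*(0)*conj(exp(2*I*pi/3))]
      = (1/12)[(9) + (3) + (0) + (0)] = 12/12 = 1
  <chi_4*chi_4, chi_4> = (1/12)[1*(9)*conj(3) + 3*(1)*conj(-1) + 4*(0)*conj(0) + 4*(0)*conj(0)]
      = (1/12)[(27) + (-3) + (0) + (0)] = 24/12 = 2
(Exp terms are combined using exp(i*s)*conj(exp(i*t)) = exp(i*(s-t)), and sums of them are collapsed using the identity that for every m > 1 the m distinct m-th roots of unity sum to 0, e.g. 1 + exp(2*I*pi/3) + exp(-2*I*pi/3) = 0.)
Hence the multiplicities are chi_1: 1, chi_2: 1, chi_3: 1, chi_4: 2. Dimension check: dim(chi_4)*dim(chi_4) = 3*3 = 9 and sum (mult * dim) = 1*1 + 1*1 + 1*1 + 2*3 = 9.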